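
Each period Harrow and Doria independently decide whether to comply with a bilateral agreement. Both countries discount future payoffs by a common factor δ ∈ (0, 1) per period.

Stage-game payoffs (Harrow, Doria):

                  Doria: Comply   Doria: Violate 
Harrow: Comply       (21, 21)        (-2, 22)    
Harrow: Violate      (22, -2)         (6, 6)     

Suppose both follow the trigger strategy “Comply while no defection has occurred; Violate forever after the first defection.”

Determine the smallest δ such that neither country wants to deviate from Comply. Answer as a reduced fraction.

Under grim trigger the critical discount factor is (T−C)/(T−P) with T = 22, C = 21, P = 6.
δ* = (22−21)/(22−6) = 1/16.

1/16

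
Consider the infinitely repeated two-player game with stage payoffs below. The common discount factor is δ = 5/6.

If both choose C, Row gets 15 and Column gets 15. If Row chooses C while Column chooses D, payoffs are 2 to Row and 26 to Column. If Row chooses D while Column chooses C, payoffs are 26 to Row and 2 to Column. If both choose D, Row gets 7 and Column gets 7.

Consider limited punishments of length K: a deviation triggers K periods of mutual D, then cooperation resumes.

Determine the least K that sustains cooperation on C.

2

No profitable deviation requires (15−7)(δ+…+δ^K) ≥ 26−15, i.e. δ+…+δ^K ≥ 11/8 ≈ 1.3750.
With δ = 5/6, the partial sums are K=1: 0.8333, K=2: 1.5278.
K = 2 is the first length at which the sum reaches 1.3750.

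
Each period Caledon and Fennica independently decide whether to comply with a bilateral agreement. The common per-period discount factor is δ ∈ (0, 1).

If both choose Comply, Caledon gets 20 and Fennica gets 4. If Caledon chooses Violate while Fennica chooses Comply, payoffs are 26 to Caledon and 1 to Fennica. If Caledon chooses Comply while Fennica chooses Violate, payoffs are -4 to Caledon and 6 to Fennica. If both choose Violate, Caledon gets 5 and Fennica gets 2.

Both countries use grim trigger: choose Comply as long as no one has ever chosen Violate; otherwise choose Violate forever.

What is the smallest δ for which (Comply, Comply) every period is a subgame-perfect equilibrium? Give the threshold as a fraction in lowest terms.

1/2

Caledon's threshold: (26−20)/(26−5) = 2/7.
Fennica's threshold: (6−4)/(6−2) = 1/2.
2/7 < 1/2, so Fennica binds and δ* = 1/2.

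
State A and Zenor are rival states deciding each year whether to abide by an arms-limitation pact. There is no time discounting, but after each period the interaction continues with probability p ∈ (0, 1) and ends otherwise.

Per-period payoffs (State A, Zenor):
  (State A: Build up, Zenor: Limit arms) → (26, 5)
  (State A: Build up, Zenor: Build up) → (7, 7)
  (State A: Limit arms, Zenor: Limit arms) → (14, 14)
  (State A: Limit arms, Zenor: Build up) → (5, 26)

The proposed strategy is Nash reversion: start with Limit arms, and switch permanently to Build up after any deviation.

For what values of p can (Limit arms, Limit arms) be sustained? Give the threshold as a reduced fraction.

12/19

With no time discounting, the continuation probability p plays the role of the discount factor.
Grim-trigger IC: 14/(1−p) ≥ 26 + 7p/(1−p) ⇒ p ≥ (26−14)/(26−7) = 12/19.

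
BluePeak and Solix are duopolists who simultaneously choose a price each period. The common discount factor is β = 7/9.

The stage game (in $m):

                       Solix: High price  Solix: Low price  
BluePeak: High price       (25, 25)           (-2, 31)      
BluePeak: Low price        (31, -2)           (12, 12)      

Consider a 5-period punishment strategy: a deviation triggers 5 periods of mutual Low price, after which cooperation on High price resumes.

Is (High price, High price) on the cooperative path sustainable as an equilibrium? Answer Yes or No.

IC: β+…+β^5 ≥ (31−25)/(25−12) = 6/13.
At β = 7/9: partial sum = 2.5038 ≥ 0.4615. Cooperation sustainable.

Yes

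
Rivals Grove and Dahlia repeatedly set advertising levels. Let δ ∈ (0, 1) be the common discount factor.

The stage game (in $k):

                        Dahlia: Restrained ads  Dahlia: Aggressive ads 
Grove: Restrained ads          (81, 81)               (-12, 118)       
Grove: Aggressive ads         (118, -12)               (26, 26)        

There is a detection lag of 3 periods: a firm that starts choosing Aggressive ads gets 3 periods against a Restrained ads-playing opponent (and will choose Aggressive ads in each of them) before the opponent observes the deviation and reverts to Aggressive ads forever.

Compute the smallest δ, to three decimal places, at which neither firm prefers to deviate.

A deviator earns 118 for 3 periods, then 26 forever; cooperating earns 81 forever. Multiplying the IC by (1−δ):
81 ≥ 118(1−δ^3) + 26δ^3, so 92·δ^3 ≥ 37 and δ^3 ≥ 37/92.
δ ≥ (37/92)^(1/3) ≈ 0.738.

0.738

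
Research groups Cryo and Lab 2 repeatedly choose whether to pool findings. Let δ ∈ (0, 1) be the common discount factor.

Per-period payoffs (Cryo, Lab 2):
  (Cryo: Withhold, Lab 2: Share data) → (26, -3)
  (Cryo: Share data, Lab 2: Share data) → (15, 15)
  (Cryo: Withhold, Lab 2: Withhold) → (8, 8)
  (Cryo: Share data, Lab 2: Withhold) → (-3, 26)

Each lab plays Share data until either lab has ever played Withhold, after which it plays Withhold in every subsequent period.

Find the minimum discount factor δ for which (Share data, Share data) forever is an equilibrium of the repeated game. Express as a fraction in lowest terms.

11/18

15/(1−δ) ≥ 26 + 8δ/(1−δ)
15 ≥ 26 − 18δ
δ ≥ 11/18.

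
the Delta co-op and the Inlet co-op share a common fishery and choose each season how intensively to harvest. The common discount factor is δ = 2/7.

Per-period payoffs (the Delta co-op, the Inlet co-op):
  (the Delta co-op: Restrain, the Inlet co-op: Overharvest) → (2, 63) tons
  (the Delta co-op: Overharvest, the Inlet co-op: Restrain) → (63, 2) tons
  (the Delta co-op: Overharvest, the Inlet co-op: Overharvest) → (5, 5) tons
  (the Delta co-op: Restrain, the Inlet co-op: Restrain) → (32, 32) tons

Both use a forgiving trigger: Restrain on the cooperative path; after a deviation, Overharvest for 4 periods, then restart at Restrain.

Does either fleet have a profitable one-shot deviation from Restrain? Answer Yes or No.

A one-shot deviation gives 63 now, then 5 for 4 periods, then back to 32.
Gain from deviating: (63−32) today; loss: (32−5) in each of the next 4 periods.
No-deviation condition: (32−5)(δ+…+δ^4) ≥ 63−32, i.e. δ+…+δ^4 ≥ 31/27.
At δ = 2/7: δ+…+δ^4 = 0.3973 < 1.1481.
So cooperation is not sustainable.

Yes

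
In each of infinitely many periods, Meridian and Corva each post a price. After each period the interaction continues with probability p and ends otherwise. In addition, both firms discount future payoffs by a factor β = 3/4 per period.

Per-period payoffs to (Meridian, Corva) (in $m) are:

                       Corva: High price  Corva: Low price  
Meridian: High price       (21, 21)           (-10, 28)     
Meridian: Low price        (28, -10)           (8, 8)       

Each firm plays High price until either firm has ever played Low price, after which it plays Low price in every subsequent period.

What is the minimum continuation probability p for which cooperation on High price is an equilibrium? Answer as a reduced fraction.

Expected continuation weight on next period's payoff is β·p = 3/4·p, which plays the role of the discount factor.
Cooperation requires 3/4·p ≥ (28−21)/(28−8) = 7/20, hence p ≥ 7/15.

7/15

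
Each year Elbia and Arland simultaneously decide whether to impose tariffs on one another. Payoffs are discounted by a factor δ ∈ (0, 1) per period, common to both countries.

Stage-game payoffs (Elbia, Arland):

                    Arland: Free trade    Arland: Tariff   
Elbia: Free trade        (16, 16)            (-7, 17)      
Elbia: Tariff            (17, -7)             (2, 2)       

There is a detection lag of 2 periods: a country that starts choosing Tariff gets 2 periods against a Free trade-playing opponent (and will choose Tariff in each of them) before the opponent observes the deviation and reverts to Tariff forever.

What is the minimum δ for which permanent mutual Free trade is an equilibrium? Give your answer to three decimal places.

A deviator earns 17 for 2 periods, then 2 forever; cooperating earns 16 forever. Multiplying the IC by (1−δ):
16 ≥ 17(1−δ^2) + 2δ^2, so 15·δ^2 ≥ 1 and δ^2 ≥ 1/15.
δ ≥ (1/15)^(1/2) ≈ 0.258.

0.258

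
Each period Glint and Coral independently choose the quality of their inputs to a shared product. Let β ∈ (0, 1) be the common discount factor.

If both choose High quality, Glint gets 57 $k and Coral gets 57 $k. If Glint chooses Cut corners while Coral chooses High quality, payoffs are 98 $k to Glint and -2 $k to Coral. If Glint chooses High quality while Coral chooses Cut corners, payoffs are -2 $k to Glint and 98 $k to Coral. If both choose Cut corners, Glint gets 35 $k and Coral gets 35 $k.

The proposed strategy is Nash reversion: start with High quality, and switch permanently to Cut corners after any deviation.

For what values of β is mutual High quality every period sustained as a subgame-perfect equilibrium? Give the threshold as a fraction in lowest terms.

One-period gain from deviating is 98 − 57 = 41. The loss is 57 − 35 = 22 in every subsequent period, with present value 22·β/(1−β).
Deviation is unprofitable when 22·β/(1−β) ≥ 41, i.e. β/(1−β) ≥ 41/22.
Equivalently β ≥ 41/(41+22) = 41/63.

41/63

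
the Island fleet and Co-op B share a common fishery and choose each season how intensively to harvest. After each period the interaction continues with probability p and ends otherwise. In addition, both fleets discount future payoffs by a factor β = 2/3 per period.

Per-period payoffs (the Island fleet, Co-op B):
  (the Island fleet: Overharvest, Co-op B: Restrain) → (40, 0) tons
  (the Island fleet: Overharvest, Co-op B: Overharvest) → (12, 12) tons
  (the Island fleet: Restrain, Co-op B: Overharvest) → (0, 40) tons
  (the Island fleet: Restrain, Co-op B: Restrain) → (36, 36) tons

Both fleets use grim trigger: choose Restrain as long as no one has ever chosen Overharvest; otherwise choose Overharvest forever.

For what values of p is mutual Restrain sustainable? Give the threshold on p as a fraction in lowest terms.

Expected continuation weight on next period's payoff is β·p = 2/3·p, which plays the role of the discount factor.
Cooperation requires 2/3·p ≥ (40−36)/(40−12) = 1/7, hence p ≥ 3/14.

3/14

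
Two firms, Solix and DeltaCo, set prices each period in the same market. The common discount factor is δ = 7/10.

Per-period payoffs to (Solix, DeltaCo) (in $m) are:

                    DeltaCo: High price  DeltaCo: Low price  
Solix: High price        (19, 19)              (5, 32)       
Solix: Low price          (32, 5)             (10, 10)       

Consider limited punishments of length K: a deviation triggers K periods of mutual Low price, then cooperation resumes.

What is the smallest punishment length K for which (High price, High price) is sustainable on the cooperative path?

3

No profitable deviation requires (19−10)(δ+…+δ^K) ≥ 32−19, i.e. δ+…+δ^K ≥ 13/9 ≈ 1.4444.
With δ = 7/10, the partial sums are K=1: 0.7000, K=2: 1.1900, K=3: 1.5330.
K = 3 is the first length at which the sum reaches 1.4444.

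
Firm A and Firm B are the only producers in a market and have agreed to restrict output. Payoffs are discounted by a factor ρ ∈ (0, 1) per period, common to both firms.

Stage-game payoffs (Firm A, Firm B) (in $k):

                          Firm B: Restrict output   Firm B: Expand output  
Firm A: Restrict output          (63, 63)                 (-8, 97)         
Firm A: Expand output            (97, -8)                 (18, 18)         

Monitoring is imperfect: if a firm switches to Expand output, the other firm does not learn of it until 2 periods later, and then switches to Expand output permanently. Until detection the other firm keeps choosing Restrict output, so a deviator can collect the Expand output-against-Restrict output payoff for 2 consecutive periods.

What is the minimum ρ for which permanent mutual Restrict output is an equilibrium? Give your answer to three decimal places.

A deviator earns 97 for 2 periods, then 18 forever; cooperating earns 63 forever. Multiplying the IC by (1−ρ):
63 ≥ 97(1−ρ^2) + 18ρ^2, so 79·ρ^2 ≥ 34 and ρ^2 ≥ 34/79.
ρ ≥ (34/79)^(1/2) ≈ 0.656.

0.656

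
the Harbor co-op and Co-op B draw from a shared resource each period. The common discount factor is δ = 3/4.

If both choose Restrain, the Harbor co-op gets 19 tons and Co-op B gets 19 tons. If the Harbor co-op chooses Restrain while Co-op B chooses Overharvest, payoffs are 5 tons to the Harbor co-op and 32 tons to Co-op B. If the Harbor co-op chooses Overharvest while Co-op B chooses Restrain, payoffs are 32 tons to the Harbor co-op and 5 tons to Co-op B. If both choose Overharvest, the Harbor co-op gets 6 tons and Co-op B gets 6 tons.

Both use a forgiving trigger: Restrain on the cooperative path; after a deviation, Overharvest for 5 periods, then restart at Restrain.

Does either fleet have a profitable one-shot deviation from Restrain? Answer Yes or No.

No

A one-shot deviation gives 32 now, then 6 for 5 periods, then back to 19.
Gain from deviating: (32−19) today; loss: (19−6) in each of the next 5 periods.
No-deviation condition: (19−6)(δ+…+δ^5) ≥ 32−19, i.e. δ+…+δ^5 ≥ 1.
At δ = 3/4: δ+…+δ^5 = 2.2881 ≥ 1.0000.
So cooperation is sustainable.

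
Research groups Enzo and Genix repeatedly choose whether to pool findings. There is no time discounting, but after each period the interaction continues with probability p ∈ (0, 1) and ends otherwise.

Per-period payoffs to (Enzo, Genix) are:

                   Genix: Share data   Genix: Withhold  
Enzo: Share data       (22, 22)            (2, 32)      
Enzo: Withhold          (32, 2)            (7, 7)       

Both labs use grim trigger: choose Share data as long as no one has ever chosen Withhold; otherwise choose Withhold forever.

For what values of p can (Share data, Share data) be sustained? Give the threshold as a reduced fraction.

With no time discounting, the continuation probability p plays the role of the discount factor.
Grim-trigger IC: 22/(1−p) ≥ 32 + 7p/(1−p) ⇒ p ≥ (32−22)/(32−7) = 2/5.

2/5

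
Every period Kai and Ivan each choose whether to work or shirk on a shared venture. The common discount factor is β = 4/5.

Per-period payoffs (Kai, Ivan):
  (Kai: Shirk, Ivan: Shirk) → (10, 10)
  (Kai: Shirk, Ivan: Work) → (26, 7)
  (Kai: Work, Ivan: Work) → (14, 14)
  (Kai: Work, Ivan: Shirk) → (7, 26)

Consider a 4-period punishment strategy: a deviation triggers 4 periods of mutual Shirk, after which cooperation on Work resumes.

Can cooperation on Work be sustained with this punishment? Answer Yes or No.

No

Comparing payoff streams over the 5 periods until play realigns: cooperate → 14(1+β+…+β^4); deviate → 26 + 10(β+…+β^4).
Cooperation is sustained iff (14−10)(β+…+β^4) ≥ 26−14.
β+…+β^4 = 4/5·(1−(4/5)^4)/(1−4/5) = 2.3616, and (26−14)/(14−10) = 3.0000.
2.3616 < 3.0000, so cooperation is not sustainable.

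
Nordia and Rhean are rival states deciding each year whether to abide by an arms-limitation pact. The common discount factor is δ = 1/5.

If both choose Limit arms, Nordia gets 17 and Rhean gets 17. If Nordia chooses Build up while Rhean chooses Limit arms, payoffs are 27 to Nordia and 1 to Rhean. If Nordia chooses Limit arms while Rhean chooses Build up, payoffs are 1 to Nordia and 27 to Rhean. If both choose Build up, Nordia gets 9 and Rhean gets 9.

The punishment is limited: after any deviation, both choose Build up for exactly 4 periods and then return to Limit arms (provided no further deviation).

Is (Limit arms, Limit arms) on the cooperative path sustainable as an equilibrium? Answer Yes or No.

Comparing payoff streams over the 5 periods until play realigns: cooperate → 17(1+δ+…+δ^4); deviate → 27 + 9(δ+…+δ^4).
Cooperation is sustained iff (17−9)(δ+…+δ^4) ≥ 27−17.
δ+…+δ^4 = 1/5·(1−(1/5)^4)/(1−1/5) = 0.2496, and (27−17)/(17−9) = 1.2500.
0.2496 < 1.2500, so cooperation is not sustainable.

No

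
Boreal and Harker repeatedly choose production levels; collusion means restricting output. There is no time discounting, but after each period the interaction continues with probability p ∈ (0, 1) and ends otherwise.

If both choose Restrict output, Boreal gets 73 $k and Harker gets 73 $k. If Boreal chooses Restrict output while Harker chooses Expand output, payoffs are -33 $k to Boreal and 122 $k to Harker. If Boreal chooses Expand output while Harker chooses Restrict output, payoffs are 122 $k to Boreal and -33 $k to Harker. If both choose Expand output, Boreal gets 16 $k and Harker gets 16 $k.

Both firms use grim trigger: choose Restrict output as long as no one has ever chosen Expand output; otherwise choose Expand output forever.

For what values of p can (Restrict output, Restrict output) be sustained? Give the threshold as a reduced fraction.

With no time discounting, the continuation probability p plays the role of the discount factor.
Grim-trigger IC: 73/(1−p) ≥ 122 + 16p/(1−p) ⇒ p ≥ (122−73)/(122−16) = 49/106.

49/106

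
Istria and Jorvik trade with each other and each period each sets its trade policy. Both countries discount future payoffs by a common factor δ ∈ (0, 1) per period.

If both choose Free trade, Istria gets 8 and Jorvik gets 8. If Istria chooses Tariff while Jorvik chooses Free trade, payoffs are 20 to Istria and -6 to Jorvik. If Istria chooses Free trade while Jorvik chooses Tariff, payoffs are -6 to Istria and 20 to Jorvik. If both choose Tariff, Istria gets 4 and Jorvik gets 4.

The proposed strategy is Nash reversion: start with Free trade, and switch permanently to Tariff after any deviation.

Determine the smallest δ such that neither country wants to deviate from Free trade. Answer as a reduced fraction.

Cooperation forever yields 8 each period: 8/(1−δ).
Deviating yields 20 once, then 4 forever: 20 + 4δ/(1−δ).
No profitable deviation requires 8/(1−δ) ≥ 20 + 4δ/(1−δ).
Multiplying by (1−δ): 8 ≥ 20(1−δ) + 4δ = 20 − 16δ.
So 16δ ≥ 12, i.e. δ ≥ 12/16 = 3/4.

3/4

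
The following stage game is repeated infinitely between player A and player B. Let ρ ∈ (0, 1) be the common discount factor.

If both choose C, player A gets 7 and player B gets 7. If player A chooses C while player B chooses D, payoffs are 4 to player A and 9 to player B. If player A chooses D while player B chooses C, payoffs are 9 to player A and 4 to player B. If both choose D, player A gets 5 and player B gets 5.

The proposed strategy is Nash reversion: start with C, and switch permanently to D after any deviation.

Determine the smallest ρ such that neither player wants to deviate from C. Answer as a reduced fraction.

1/2

Cooperation forever yields 7 each period: 7/(1−ρ).
Deviating yields 9 once, then 5 forever: 9 + 5ρ/(1−ρ).
No profitable deviation requires 7/(1−ρ) ≥ 9 + 5ρ/(1−ρ).
Multiplying by (1−ρ): 7 ≥ 9(1−ρ) + 5ρ = 9 − 4ρ.
So 4ρ ≥ 2, i.e. ρ ≥ 2/4 = 1/2.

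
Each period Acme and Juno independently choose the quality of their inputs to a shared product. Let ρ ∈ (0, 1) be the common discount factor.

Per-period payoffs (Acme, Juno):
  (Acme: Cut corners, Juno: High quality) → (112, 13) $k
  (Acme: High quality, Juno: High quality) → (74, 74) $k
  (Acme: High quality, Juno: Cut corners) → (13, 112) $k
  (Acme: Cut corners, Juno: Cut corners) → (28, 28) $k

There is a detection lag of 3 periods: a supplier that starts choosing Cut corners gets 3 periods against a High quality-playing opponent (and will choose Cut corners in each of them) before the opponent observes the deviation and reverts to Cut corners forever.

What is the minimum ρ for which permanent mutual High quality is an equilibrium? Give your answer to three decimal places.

A deviator earns 112 for 3 periods, then 28 forever; cooperating earns 74 forever. Multiplying the IC by (1−ρ):
74 ≥ 112(1−ρ^3) + 28ρ^3, so 84·ρ^3 ≥ 38 and ρ^3 ≥ 19/42.
ρ ≥ (19/42)^(1/3) ≈ 0.768.

0.768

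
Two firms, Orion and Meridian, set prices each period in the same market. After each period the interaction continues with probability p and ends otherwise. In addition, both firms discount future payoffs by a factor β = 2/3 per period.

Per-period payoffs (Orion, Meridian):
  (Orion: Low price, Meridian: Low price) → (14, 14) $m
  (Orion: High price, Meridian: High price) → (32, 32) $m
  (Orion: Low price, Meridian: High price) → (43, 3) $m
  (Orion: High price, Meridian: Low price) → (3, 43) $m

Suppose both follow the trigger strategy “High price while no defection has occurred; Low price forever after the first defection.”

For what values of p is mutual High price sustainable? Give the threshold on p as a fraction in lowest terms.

Expected continuation weight on next period's payoff is β·p = 2/3·p, which plays the role of the discount factor.
Cooperation requires 2/3·p ≥ (43−32)/(43−14) = 11/29, hence p ≥ 33/58.

33/58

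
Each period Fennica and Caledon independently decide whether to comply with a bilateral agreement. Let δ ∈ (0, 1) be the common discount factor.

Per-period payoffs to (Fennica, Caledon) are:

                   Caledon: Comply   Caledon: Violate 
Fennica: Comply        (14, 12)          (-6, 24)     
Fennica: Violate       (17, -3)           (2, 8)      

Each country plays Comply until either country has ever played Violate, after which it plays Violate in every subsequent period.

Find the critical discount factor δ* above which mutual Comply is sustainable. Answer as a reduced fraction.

3/4

For Fennica: deviation gain 17−14 = 3, per-period punishment loss 14−2 = 12. IC gives δ ≥ 3/15 = 1/5.
For Caledon: gain 12, loss 4 per period, so δ ≥ 12/16 = 3/4.
The tighter constraint is Caledon's, so cooperation needs δ ≥ 3/4.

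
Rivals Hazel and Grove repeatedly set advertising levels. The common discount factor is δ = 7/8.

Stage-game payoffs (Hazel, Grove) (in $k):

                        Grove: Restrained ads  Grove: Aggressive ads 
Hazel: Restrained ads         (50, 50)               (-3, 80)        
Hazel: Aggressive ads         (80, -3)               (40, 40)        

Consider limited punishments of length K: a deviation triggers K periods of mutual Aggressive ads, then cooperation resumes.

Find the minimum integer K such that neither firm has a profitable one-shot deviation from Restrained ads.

Need Σ_{k=1}^{K} δ^k ≥ (80−50)/(50−40) = 3.0000 at δ = 7/8.
At K = 4 the sum is 2.8967 < 3.0000; at K = 5 it is 3.4096 ≥ 3.0000.
So the minimum punishment length is K = 5.

5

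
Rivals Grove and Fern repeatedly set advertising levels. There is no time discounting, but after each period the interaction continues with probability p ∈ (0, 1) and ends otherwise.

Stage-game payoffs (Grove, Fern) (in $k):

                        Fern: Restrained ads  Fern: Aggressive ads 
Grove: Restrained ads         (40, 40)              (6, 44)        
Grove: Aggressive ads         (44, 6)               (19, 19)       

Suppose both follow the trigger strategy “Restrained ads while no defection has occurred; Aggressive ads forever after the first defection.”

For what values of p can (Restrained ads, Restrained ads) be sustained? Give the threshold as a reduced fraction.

Expected cooperation value is 40 + p·40 + p²·40 + … = 40/(1−p); deviation gives 44 + p·19/(1−p).
40 ≥ 44(1−p) + 19p ⇒ 25p ≥ 4 ⇒ p ≥ 4/25.

4/25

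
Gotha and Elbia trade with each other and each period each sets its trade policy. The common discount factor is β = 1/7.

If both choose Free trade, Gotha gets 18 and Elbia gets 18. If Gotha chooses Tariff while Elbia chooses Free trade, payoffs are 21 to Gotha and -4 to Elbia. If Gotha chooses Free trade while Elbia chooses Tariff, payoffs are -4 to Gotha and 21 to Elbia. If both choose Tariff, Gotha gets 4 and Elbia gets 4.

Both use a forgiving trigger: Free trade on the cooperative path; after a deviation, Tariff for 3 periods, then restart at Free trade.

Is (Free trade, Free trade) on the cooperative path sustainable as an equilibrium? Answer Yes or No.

IC: β+…+β^3 ≥ (21−18)/(18−4) = 3/14.
At β = 1/7: partial sum = 0.1662 < 0.2143. Cooperation not sustainable.

No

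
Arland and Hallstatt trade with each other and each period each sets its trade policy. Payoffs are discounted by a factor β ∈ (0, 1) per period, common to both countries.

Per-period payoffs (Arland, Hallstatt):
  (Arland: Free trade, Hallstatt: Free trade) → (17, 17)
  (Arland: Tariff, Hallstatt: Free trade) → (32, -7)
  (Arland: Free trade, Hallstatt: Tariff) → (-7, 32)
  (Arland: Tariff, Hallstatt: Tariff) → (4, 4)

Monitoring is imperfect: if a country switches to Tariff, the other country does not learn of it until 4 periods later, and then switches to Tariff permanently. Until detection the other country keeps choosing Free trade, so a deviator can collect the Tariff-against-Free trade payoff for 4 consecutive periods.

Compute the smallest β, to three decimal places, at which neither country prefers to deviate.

0.856

The best deviation is to choose Tariff for all 4 undetected periods, earning 32 each, then 4 forever once detected.
Deviation value: 32(1−β^4)/(1−β) + 4β^4/(1−β); cooperation value: 17/(1−β).
IC: 17 ≥ 32(1−β^4) + 4β^4 = 32 − 28β^4.
So β^4 ≥ 15/28, giving β ≥ (15/28)^(1/4) ≈ 0.856.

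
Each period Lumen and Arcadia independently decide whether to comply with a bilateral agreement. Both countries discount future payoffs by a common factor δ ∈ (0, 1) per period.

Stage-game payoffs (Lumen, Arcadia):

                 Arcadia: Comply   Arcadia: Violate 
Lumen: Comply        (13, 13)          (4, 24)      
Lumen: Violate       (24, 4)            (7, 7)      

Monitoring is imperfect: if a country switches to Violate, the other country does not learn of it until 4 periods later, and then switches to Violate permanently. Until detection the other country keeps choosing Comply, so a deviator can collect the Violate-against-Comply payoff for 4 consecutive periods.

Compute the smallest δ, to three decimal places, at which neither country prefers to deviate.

A deviator earns 24 for 4 periods, then 7 forever; cooperating earns 13 forever. Multiplying the IC by (1−δ):
13 ≥ 24(1−δ^4) + 7δ^4, so 17·δ^4 ≥ 11 and δ^4 ≥ 11/17.
δ ≥ (11/17)^(1/4) ≈ 0.897.

0.897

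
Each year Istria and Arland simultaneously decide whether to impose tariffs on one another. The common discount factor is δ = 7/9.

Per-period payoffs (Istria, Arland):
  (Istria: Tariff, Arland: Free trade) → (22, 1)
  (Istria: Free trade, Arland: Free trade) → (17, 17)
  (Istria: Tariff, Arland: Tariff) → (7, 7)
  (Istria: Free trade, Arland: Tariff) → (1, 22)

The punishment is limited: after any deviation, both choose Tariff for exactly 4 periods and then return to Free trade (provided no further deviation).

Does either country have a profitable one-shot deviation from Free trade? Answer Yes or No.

Comparing payoff streams over the 5 periods until play realigns: cooperate → 17(1+δ+…+δ^4); deviate → 22 + 7(δ+…+δ^4).
Cooperation is sustained iff (17−7)(δ+…+δ^4) ≥ 22−17.
δ+…+δ^4 = 7/9·(1−(7/9)^4)/(1−7/9) = 2.2192, and (22−17)/(17−7) = 0.5000.
2.2192 ≥ 0.5000, so cooperation is sustainable.

No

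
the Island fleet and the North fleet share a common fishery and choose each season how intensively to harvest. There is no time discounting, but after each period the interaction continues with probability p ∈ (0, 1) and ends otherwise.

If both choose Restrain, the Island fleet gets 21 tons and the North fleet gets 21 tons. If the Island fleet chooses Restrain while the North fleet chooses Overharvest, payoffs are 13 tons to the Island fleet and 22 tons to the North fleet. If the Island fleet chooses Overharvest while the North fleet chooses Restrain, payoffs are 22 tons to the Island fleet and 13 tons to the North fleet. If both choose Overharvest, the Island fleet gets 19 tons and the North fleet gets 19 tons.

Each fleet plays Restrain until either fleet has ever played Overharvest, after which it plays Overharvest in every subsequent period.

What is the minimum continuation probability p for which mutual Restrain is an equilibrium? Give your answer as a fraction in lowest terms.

Expected cooperation value is 21 + p·21 + p²·21 + … = 21/(1−p); deviation gives 22 + p·19/(1−p).
21 ≥ 22(1−p) + 19p ⇒ 3p ≥ 1 ⇒ p ≥ 1/3.

1/3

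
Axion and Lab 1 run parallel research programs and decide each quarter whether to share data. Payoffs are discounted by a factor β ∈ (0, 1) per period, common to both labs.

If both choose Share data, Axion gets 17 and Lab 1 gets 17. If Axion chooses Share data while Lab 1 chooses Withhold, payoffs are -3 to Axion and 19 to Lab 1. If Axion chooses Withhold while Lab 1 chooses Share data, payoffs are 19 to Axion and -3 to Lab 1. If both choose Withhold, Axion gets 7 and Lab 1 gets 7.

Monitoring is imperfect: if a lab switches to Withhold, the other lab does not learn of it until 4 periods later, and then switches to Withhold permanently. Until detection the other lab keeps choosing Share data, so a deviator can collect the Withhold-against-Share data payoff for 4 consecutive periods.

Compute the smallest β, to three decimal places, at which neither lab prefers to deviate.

A deviator earns 19 for 4 periods, then 7 forever; cooperating earns 17 forever. Multiplying the IC by (1−β):
17 ≥ 19(1−β^4) + 7β^4, so 12·β^4 ≥ 2 and β^4 ≥ 1/6.
β ≥ (1/6)^(1/4) ≈ 0.639.

0.639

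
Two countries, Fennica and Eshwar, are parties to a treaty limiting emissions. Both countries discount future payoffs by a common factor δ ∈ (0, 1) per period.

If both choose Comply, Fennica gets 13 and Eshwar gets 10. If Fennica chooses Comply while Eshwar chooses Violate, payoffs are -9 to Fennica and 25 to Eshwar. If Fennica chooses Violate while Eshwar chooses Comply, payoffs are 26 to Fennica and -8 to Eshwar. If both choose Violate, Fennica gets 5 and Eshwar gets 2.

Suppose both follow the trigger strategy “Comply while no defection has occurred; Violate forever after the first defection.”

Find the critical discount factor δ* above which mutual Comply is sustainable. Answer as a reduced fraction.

Fennica: cooperation gives 13 each period; deviation gives 26 once then 5 forever.
  13/(1−δ) ≥ 26 + 5δ/(1−δ) ⇒ δ ≥ 13/21.
Eshwar: cooperation gives 10 each period; deviation gives 25 once then 2 forever.
  δ ≥ 15/23.
Both must hold, so the binding constraint is Eshwar's: δ ≥ 15/23.

15/23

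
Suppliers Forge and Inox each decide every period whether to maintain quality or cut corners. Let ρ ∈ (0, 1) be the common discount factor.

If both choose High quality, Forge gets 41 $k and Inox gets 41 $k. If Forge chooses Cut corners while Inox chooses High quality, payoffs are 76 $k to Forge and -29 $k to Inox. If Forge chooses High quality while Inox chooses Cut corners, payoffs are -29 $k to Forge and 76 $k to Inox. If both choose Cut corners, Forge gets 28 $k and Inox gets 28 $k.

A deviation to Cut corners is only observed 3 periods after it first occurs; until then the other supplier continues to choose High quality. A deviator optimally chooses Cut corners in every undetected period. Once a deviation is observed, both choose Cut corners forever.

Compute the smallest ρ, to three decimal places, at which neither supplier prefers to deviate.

0.900

The best deviation is to choose Cut corners for all 3 undetected periods, earning 76 each, then 28 forever once detected.
Deviation value: 76(1−ρ^3)/(1−ρ) + 28ρ^3/(1−ρ); cooperation value: 41/(1−ρ).
IC: 41 ≥ 76(1−ρ^3) + 28ρ^3 = 76 − 48ρ^3.
So ρ^3 ≥ 35/48, giving ρ ≥ (35/48)^(1/3) ≈ 0.900.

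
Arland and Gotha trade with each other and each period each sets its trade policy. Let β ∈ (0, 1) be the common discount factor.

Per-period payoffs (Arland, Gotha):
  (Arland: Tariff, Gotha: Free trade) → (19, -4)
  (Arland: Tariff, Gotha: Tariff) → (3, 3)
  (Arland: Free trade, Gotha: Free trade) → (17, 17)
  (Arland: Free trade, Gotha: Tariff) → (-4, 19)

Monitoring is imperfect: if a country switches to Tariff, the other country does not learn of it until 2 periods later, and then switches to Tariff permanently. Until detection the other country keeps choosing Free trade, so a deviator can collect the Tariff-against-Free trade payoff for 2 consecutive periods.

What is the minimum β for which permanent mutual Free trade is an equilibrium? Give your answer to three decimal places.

The best deviation is to choose Tariff for all 2 undetected periods, earning 19 each, then 3 forever once detected.
Deviation value: 19(1−β^2)/(1−β) + 3β^2/(1−β); cooperation value: 17/(1−β).
IC: 17 ≥ 19(1−β^2) + 3β^2 = 19 − 16β^2.
So β^2 ≥ 2/16 = 1/8, giving β ≥ (1/8)^(1/2) ≈ 0.354.

0.354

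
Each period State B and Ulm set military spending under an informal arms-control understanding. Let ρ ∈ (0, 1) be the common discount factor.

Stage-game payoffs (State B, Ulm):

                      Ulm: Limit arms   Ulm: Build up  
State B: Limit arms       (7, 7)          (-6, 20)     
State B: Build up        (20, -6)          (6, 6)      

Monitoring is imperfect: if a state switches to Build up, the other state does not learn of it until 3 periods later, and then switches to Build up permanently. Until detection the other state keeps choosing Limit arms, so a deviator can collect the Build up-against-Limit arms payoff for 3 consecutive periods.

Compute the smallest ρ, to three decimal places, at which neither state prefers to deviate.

The best deviation is to choose Build up for all 3 undetected periods, earning 20 each, then 6 forever once detected.
Deviation value: 20(1−ρ^3)/(1−ρ) + 6ρ^3/(1−ρ); cooperation value: 7/(1−ρ).
IC: 7 ≥ 20(1−ρ^3) + 6ρ^3 = 20 − 14ρ^3.
So ρ^3 ≥ 13/14, giving ρ ≥ (13/14)^(1/3) ≈ 0.976.

0.976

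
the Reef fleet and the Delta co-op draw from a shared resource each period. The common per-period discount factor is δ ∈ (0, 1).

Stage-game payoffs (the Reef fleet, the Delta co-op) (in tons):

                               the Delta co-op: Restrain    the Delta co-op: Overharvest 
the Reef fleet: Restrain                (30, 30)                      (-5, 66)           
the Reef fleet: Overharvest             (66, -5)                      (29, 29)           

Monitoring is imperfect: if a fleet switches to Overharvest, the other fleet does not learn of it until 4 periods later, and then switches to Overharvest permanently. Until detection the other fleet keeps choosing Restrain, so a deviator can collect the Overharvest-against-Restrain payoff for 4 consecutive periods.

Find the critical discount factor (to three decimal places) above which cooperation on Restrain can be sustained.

0.993

A deviator earns 66 for 4 periods, then 29 forever; cooperating earns 30 forever. Multiplying the IC by (1−δ):
30 ≥ 66(1−δ^4) + 29δ^4, so 37·δ^4 ≥ 36 and δ^4 ≥ 36/37.
δ ≥ (36/37)^(1/4) ≈ 0.993.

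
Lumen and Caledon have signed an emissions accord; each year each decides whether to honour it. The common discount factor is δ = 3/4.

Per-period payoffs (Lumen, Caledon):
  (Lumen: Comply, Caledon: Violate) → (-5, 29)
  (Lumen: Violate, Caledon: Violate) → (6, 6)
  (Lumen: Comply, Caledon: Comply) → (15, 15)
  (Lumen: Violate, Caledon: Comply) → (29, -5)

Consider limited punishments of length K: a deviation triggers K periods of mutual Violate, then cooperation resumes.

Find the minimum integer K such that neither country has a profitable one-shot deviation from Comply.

3

Need Σ_{k=1}^{K} δ^k ≥ (29−15)/(15−6) = 1.5556 at δ = 3/4.
At K = 2 the sum is 1.3125 < 1.5556; at K = 3 it is 1.7344 ≥ 1.5556.
So the minimum punishment length is K = 3.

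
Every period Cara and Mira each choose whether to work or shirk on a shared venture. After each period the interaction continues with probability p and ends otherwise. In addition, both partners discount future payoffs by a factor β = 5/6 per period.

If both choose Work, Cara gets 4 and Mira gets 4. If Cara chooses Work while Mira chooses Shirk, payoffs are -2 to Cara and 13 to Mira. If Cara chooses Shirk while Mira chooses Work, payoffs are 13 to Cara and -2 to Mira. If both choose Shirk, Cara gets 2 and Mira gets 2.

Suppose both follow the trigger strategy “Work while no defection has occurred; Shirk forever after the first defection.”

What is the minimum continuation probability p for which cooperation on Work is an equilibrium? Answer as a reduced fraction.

With continuation probability p and discount β, the effective per-period discount factor is βp.
Grim-trigger IC: βp ≥ (13−4)/(13−2) = 9/11.
So p ≥ (9/11)/(5/6) = 54/55.

54/55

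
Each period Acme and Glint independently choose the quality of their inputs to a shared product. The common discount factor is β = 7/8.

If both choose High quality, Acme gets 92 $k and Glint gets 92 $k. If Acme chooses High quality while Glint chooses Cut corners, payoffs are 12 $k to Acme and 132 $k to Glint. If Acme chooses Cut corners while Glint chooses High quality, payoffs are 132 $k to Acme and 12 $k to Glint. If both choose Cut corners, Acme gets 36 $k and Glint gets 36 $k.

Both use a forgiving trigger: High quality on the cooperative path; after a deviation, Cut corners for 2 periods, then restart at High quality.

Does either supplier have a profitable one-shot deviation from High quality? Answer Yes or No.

No

A one-shot deviation gives 132 now, then 36 for 2 periods, then back to 92.
Gain from deviating: (132−92) today; loss: (92−36) in each of the next 2 periods.
No-deviation condition: (92−36)(β+…+β^2) ≥ 132−92, i.e. β+…+β^2 ≥ 5/7.
At β = 7/8: β+…+β^2 = 1.6406 ≥ 0.7143.
So cooperation is sustainable.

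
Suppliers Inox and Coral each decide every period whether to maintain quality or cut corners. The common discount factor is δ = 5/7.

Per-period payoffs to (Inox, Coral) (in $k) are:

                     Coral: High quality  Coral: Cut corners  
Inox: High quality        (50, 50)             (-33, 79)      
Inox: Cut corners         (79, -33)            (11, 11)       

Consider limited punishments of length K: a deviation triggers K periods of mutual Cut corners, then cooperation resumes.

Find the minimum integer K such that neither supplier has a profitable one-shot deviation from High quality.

2

IC: δ(1−δ^K)/(1−δ) ≥ (79−50)/(50−11) = 29/39.
With δ = 5/7: need 1 − δ^K ≥ 29/39·(1−5/7)/(5/7), i.e. δ^K ≤ 0.7026.
Since (5/7)^1 = 0.7143 and (5/7)^2 = 0.5102, the smallest such K is 2.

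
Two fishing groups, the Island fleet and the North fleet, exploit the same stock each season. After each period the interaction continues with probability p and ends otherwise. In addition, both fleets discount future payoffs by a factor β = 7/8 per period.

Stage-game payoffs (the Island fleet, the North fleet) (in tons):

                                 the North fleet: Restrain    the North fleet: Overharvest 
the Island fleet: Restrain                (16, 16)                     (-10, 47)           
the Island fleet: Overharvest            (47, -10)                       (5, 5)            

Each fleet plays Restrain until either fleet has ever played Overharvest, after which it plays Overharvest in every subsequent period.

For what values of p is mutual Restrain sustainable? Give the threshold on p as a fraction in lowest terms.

124/147

Expected continuation weight on next period's payoff is β·p = 7/8·p, which plays the role of the discount factor.
Cooperation requires 7/8·p ≥ (47−16)/(47−5) = 31/42, hence p ≥ 124/147.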